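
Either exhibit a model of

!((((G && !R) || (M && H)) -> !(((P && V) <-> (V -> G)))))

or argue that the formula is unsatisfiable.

H = True, P = True, R = True, M = True, G = True, V = True

  !((((G && !R) || (M && H)) -> !(((P && V) <-> (V -> G))))) = True
    ((G && !R) || (M && H)) -> !(((P && V) <-> (V -> G))) = False
      (G && !R) || (M && H) = True
        G && !R = False
          !R = False
        M && H = True
      !(((P && V) <-> (V -> G))) = False
        (P && V) <-> (V -> G) = True
          P && V = True
          V -> G = True
The formula evaluates to True.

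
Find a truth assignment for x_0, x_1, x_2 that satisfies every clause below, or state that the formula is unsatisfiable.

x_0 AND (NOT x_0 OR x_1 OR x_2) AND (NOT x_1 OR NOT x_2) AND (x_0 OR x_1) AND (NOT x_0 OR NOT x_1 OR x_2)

Unit clause (x_0) forces x_0 = True.
Set x_1 = False.
  then (NOT x_0 OR x_1 OR x_2) forces x_2 = True.
Check each clause:
  (x_0): x_0 holds.
  (NOT x_0 OR x_1 OR x_2): x_2 holds.
  (NOT x_1 OR NOT x_2): NOT x_1 holds.
  (x_0 OR x_1): x_0 holds.
  (NOT x_0 OR NOT x_1 OR x_2): NOT x_1 holds.
All clauses satisfied.

x_0 = True; x_1 = False; x_2 = True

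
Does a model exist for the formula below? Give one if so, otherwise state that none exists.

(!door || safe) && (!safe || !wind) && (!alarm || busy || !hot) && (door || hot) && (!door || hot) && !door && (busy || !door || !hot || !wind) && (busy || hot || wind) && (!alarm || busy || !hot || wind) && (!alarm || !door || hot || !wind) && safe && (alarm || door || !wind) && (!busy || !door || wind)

Unit clause (!door) forces door = False.
Unit clause (safe) forces safe = True.
In (!safe || !wind) only !wind is left, so wind = False.
In (door || hot) only hot is left, so hot = True.
Set alarm = False.
Set busy = True.
All clauses satisfied.

alarm = False; wind = False; safe = True; door = False; busy = True; hot = True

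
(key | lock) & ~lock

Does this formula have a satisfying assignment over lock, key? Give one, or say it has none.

lock: False, key: True

  key | lock = True
  ~lock = True
Both conjuncts True, so the formula holds.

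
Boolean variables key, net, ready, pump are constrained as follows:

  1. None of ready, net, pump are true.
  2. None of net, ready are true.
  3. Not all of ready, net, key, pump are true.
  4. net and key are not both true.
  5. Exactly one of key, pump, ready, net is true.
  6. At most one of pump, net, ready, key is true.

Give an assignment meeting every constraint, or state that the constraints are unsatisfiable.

key=T, net=F, ready=F, pump=F

  (1) {ready, net, pump}: 0 true — none ✓
  (2) {net, ready}: 0 true — none ✓
  (3) {ready, net, key, pump}: 1/4 true — not all ✓
  (4) net=F, key=T — not both ✓
  (5) {key, pump, ready, net}: 1 true — exactly one ✓
  (6) {pump, net, ready, key}: 1 true — at most one ✓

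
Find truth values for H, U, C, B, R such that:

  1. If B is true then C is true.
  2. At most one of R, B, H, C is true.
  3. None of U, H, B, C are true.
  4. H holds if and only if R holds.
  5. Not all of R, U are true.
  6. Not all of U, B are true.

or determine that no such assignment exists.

H: False; U: False; C: False; B: False; R: False

  (1) B=F ⇒ C: vacuous ✓
  (2) {R, B, H, C}: 0 true — at most one ✓
  (3) {U, H, B, C}: 0 true — none ✓
  (4) H=F, R=F — same ✓
  (5) {R, U}: 0/2 true — not all ✓
  (6) {U, B}: 0/2 true — not all ✓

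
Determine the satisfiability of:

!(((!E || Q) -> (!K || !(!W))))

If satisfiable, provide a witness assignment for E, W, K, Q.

E = False, W = False, K = True, Q = False

  !(((!E || Q) -> (!K || !(!W)))) = True
    (!E || Q) -> (!K || !(!W)) = False
      !E || Q = True
        !E = True
      !K || !(!W) = False
        !K = False
        !(!W) = False
          !W = True
The formula evaluates to True.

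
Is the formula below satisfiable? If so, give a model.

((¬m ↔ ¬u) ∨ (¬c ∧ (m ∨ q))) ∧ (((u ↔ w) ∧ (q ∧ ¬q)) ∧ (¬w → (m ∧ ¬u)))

Case q = True: the conjunct ¬q is False.
Case q = False: the conjunct q is False.
Both cases fail — unsatisfiable.

Unsatisfiable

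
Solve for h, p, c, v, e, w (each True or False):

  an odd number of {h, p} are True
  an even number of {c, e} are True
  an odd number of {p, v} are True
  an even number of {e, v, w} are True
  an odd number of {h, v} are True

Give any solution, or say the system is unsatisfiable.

No satisfying assignment exists.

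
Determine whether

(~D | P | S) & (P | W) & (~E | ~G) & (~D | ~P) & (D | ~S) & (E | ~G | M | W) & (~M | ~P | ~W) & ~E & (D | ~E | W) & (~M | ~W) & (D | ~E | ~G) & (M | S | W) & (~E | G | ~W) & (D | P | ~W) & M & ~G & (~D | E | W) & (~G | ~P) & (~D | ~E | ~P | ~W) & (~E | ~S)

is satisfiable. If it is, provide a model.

Unit clause (~E) forces E = False.
Unit clause (M) forces M = True.
Unit clause (~G) forces G = False.
In (~M | ~W) only ~W is left, so W = False.
In (~D | E | W) only ~D is left, so D = False.
In (P | W) only P is left, so P = True.
In (D | ~S) only ~S is left, so S = False.
All clauses satisfied.

W: False, D: False, P: True, S: False, G: False, E: False, M: True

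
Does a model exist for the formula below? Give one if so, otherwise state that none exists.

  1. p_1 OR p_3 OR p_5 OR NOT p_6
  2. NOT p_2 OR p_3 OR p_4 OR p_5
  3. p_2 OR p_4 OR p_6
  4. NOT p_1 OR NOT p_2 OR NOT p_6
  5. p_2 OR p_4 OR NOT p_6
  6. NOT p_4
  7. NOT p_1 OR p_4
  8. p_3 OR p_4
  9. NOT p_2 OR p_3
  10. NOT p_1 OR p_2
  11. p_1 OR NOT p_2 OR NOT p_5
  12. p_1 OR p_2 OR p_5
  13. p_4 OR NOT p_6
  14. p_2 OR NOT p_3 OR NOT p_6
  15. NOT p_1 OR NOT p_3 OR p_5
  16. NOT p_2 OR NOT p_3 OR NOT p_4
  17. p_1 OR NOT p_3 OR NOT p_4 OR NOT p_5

Unit clause (NOT p_4) forces p_4 = False.
In (NOT p_1 OR p_4) only NOT p_1 is left, so p_1 = False.
In (p_3 OR p_4) only p_3 is left, so p_3 = True.
In (p_4 OR NOT p_6) only NOT p_6 is left, so p_6 = False.
In (p_2 OR p_4 OR p_6) only p_2 is left, so p_2 = True.
In (p_1 OR NOT p_2 OR NOT p_5) only NOT p_5 is left, so p_5 = False.
All clauses satisfied.

p_1 = False; p_2 = True; p_3 = True; p_4 = False; p_5 = False; p_6 = False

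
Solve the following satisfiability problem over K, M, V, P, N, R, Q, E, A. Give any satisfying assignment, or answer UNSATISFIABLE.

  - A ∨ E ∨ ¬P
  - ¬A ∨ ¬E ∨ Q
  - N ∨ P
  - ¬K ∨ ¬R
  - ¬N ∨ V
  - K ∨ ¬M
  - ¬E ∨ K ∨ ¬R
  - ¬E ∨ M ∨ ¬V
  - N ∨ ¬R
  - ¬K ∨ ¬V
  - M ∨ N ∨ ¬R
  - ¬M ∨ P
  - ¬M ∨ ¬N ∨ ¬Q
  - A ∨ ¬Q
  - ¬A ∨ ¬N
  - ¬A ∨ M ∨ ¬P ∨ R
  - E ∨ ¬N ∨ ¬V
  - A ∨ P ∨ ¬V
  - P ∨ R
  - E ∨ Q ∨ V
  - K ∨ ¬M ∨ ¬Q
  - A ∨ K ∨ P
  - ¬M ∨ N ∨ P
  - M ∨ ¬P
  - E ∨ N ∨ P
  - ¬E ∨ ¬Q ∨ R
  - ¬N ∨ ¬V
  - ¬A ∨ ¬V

K=T, M=T, V=F, P=T, N=F, R=F, Q=F, E=T, A=F

Set K = True.
  then (¬K ∨ ¬R) forces R = False.
  then (¬K ∨ ¬V) forces V = False.
  then (P ∨ R) forces P = True.
  then (M ∨ ¬P) forces M = True.
  then (¬N ∨ V) forces N = False.
Set Q = False.
  then (E ∨ Q ∨ V) forces E = True.
  then (¬A ∨ ¬E ∨ Q) forces A = False.
All clauses satisfied.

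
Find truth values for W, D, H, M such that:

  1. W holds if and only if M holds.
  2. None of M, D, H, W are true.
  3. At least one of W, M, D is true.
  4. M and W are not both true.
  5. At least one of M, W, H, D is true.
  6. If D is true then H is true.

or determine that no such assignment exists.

Case W = True:
  Constraint (2) is violated (W=T) — contradiction.
Case W = False:
  (1) with W=F forces M = False.
  (2) forces D = False.
  Constraint (3) is violated (W=F, M=F, D=F) — contradiction.
Both cases fail — unsatisfiable.

Unsatisfiable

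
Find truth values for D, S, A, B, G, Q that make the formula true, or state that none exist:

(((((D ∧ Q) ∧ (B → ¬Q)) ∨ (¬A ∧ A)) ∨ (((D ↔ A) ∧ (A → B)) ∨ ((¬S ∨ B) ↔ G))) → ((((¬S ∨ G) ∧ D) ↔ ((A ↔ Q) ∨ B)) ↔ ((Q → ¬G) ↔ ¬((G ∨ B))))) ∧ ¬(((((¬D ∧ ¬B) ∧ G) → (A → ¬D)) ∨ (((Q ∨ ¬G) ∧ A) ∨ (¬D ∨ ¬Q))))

UNSATISFIABLE

The conjunct ¬(((((¬D ∧ ¬B) ∧ G) → (A → ¬D)) ∨ (((Q ∨ ¬G) ∧ A) ∨ (¬D ∨ ¬Q)))) is unsatisfiable on its own:
  D = True: this becomes ¬((True ∨ (((Q ∨ ¬G) ∧ A) ∨ ¬Q))) = False.
  D = False: this becomes ¬((True ∨ True)) = False.
So the whole conjunction is unsatisfiable.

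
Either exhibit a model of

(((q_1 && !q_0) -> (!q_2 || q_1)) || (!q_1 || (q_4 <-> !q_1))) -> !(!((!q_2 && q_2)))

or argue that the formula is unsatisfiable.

Case q_1 = True: the formula simplifies to !(!((!q_2 && q_2))).
  q_2 = True: this becomes !(!False) = False.
  q_2 = False: this becomes !(!False) = False.
Case q_1 = False: the formula simplifies to !(!((!q_2 && q_2))).
  q_2 = True: this becomes !(!False) = False.
  q_2 = False: this becomes !(!False) = False.
Both cases fail — unsatisfiable.

Unsatisfiable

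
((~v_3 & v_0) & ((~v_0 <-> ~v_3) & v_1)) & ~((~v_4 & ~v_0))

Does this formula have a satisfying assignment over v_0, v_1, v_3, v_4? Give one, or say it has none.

Case v_0 = True: the formula simplifies to ~v_3 & (v_3 & v_1).
  v_3 = True: the conjunct ~v_3 is False.
  v_3 = False: the conjunct v_3 is False.
Case v_0 = False: the conjunct v_0 is False.
Both cases fail — unsatisfiable.

Unsatisfiable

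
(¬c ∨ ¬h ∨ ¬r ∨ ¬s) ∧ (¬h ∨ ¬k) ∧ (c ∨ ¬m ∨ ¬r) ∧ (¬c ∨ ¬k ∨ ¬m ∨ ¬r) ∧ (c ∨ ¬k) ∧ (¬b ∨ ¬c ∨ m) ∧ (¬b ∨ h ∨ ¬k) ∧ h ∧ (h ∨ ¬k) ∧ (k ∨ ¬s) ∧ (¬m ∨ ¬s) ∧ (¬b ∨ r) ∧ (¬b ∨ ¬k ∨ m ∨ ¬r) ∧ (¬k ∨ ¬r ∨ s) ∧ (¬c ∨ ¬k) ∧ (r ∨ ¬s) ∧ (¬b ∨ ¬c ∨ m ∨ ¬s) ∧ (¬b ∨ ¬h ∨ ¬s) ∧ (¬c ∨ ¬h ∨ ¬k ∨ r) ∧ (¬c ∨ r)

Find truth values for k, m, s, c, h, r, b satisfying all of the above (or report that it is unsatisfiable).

Unit clause (h) forces h = True.
In (¬h ∨ ¬k) only ¬k is left, so k = False.
In (k ∨ ¬s) only ¬s is left, so s = False.
Set m = True.
Set c = False.
  then (c ∨ ¬m ∨ ¬r) forces r = False.
  then (¬b ∨ r) forces b = False.
All clauses satisfied.

k=F, m=T, s=F, c=F, h=T, r=F, b=F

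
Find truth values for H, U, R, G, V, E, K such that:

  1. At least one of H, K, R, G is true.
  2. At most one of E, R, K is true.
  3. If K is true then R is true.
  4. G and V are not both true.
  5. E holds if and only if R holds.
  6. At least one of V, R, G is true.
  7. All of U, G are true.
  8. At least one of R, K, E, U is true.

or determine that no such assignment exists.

H=T; U=T; R=F; G=T; V=F; E=F; K=F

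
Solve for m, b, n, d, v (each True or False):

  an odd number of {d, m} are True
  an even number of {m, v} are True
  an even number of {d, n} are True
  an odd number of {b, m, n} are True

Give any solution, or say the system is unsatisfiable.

m = True, b = False, n = False, d = False, v = True

{d, m}: 1 true → odd ✓
{m, v}: 2 true → even ✓
{d, n}: 0 true → even ✓
{b, m, n}: 1 true → odd ✓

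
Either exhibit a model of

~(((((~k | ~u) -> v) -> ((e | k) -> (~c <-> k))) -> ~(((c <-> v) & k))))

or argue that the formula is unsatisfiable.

v=F; c=F; e=T; u=T; k=T

  ~(((((~k | ~u) -> v) -> ((e | k) -> (~c <-> k))) -> ~(((c <-> v) & k)))) = True
    (((~k | ~u) -> v) -> ((e | k) -> (~c <-> k))) -> ~(((c <-> v) & k)) = False
      ((~k | ~u) -> v) -> ((e | k) -> (~c <-> k)) = True
        (~k | ~u) -> v = True
          ~k | ~u = False
            ~k = False
            ~u = False
        (e | k) -> (~c <-> k) = True
          e | k = True
          ~c <-> k = True
            ~c = True
      ~(((c <-> v) & k)) = False
        (c <-> v) & k = True
          c <-> v = True
The formula evaluates to True.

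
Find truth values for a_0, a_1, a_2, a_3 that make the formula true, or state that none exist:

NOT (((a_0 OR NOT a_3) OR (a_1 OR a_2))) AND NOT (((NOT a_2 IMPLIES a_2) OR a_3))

Case a_3 = True: the conjunct NOT (((NOT a_2 IMPLIES a_2) OR a_3)) becomes NOT (((NOT a_2 IMPLIES a_2) OR True)) = False.
Case a_3 = False: the conjunct NOT (((a_0 OR NOT a_3) OR (a_1 OR a_2))) becomes NOT ((True OR (a_1 OR a_2))) = False.
Both cases fail — unsatisfiable.

The formula is unsatisfiable.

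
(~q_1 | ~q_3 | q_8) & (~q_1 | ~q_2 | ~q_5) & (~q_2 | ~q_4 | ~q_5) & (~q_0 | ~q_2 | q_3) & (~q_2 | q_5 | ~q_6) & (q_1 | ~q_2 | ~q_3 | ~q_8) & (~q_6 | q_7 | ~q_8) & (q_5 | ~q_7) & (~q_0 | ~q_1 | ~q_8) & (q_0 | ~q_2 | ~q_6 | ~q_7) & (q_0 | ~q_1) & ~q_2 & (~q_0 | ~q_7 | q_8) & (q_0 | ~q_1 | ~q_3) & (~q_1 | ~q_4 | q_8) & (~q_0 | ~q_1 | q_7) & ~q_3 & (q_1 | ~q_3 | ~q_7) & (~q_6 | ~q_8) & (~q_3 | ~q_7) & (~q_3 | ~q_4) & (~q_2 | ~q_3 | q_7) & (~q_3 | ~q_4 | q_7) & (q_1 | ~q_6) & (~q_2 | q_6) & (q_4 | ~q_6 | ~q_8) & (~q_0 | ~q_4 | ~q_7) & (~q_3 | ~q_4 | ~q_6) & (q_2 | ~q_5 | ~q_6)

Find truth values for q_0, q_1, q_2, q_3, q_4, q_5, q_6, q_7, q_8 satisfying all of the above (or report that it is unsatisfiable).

Unit clause (~q_2) forces q_2 = False.
Unit clause (~q_3) forces q_3 = False.
Set q_0 = True.
Set q_1 = False.
  then (q_1 | ~q_6) forces q_6 = False.
Set q_4 = True.
  then (~q_0 | ~q_4 | ~q_7) forces q_7 = False.
Set q_5 = True.
Set q_8 = True.
All clauses satisfied.

q_0=T; q_1=F; q_2=F; q_3=F; q_4=T; q_5=T; q_6=F; q_7=F; q_8=T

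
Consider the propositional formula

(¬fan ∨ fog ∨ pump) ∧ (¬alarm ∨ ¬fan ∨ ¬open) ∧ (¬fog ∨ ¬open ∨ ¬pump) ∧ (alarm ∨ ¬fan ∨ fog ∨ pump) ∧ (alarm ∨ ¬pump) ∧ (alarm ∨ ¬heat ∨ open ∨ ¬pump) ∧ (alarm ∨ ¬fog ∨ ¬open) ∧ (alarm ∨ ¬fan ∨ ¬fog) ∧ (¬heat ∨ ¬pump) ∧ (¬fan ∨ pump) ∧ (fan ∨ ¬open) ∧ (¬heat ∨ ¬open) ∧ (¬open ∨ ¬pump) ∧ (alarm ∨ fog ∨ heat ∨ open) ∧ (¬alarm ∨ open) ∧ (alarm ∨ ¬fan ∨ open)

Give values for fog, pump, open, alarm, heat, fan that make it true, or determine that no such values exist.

Set fog = False.
Try pump = True:
  (alarm ∨ ¬pump) forces alarm = True.
  (¬heat ∨ ¬pump) forces heat = False.
  (¬open ∨ ¬pump) forces open = False.
  clause (¬alarm ∨ open) is falsified — backtrack.
So pump = False.
  then (¬fan ∨ fog ∨ pump) forces fan = False.
  then (fan ∨ ¬open) forces open = False.
  then (¬alarm ∨ open) forces alarm = False.
  then (alarm ∨ fog ∨ heat ∨ open) forces heat = True.
All clauses satisfied.

fog = False, pump = False, open = False, alarm = False, heat = True, fan = False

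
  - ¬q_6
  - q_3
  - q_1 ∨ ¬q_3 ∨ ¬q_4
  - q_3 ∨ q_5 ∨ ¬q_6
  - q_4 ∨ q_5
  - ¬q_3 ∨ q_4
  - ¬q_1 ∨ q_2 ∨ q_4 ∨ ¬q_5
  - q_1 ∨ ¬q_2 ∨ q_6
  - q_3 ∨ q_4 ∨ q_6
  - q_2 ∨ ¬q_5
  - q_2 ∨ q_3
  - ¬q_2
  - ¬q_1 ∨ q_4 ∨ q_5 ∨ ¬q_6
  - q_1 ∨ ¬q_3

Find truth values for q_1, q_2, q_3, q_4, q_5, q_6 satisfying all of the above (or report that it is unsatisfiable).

Unit clause (¬q_6) forces q_6 = False.
Unit clause (q_3) forces q_3 = True.
In (¬q_3 ∨ q_4) only q_4 is left, so q_4 = True.
Unit clause (¬q_2) forces q_2 = False.
In (q_1 ∨ ¬q_3) only q_1 is left, so q_1 = True.
In (q_2 ∨ ¬q_5) only ¬q_5 is left, so q_5 = False.
All clauses satisfied.

q_1 = True, q_2 = False, q_3 = True, q_4 = True, q_5 = False, q_6 = False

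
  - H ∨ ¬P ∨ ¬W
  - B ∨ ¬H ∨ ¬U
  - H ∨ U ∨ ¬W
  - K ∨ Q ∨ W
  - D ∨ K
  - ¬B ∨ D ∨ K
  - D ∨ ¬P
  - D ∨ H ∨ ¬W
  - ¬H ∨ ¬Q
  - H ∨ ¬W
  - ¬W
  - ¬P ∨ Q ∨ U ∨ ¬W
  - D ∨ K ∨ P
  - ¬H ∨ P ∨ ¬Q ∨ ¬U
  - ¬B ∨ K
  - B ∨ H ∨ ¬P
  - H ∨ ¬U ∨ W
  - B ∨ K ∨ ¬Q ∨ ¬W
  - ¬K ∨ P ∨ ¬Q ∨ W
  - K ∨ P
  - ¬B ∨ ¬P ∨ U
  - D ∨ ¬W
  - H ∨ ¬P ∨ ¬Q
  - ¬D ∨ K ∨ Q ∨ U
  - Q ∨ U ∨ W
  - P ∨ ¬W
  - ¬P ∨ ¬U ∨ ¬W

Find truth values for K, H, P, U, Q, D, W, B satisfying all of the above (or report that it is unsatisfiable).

K = True, H = True, P = True, U = True, Q = False, D = True, W = False, B = True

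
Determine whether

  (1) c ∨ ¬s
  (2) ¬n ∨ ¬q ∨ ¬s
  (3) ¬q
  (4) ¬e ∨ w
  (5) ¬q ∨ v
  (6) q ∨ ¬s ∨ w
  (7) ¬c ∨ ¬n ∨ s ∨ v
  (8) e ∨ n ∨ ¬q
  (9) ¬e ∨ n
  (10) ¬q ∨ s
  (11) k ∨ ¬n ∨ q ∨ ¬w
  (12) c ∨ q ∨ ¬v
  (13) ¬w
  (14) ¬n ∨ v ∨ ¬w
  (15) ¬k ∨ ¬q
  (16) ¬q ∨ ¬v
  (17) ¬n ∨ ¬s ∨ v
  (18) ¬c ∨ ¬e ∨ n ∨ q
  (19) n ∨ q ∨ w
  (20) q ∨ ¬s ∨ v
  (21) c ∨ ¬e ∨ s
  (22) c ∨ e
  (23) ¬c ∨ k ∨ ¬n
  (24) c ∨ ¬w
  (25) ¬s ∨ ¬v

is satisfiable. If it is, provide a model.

Unit clause (¬q) forces q = False.
Unit clause (¬w) forces w = False.
In (n ∨ q ∨ w) only n is left, so n = True.
In (¬e ∨ w) only ¬e is left, so e = False.
In (q ∨ ¬s ∨ w) only ¬s is left, so s = False.
In (c ∨ e) only c is left, so c = True.
In (¬c ∨ k ∨ ¬n) only k is left, so k = True.
In (¬c ∨ ¬n ∨ s ∨ v) only v is left, so v = True.
All clauses satisfied.

e = False, n = True, s = False, w = False, c = True, q = False, v = True, k = True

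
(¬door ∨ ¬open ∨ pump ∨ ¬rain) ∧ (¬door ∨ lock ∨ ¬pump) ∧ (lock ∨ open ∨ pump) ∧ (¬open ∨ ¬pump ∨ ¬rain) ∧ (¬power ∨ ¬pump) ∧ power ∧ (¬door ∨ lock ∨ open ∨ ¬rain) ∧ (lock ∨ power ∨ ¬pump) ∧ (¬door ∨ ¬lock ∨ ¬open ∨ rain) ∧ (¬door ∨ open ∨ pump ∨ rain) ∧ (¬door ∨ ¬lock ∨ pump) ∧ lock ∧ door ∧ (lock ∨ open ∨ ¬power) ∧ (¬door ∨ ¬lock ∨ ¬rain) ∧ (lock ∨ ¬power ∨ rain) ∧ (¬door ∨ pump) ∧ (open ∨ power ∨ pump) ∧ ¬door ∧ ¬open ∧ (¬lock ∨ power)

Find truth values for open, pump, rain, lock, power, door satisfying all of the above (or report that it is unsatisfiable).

Case door = True:
  Clause (¬door) is falsified — contradiction.
Case door = False:
  Clause (door) is falsified — contradiction.
Both cases fail, so the formula is unsatisfiable.

The formula is unsatisfiable.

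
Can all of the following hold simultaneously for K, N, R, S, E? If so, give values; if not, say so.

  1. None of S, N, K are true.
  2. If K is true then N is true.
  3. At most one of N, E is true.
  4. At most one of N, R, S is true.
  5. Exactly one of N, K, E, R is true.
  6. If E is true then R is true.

K: False, N: False, R: True, S: False, E: False

  (1) {S, N, K}: 0 true — none ✓
  (2) K=F ⇒ N: vacuous ✓
  (3) {N, E}: 0 true — at most one ✓
  (4) {N, R, S}: 1 true — at most one ✓
  (5) {N, K, E, R}: 1 true — exactly one ✓
  (6) E=F ⇒ R: vacuous ✓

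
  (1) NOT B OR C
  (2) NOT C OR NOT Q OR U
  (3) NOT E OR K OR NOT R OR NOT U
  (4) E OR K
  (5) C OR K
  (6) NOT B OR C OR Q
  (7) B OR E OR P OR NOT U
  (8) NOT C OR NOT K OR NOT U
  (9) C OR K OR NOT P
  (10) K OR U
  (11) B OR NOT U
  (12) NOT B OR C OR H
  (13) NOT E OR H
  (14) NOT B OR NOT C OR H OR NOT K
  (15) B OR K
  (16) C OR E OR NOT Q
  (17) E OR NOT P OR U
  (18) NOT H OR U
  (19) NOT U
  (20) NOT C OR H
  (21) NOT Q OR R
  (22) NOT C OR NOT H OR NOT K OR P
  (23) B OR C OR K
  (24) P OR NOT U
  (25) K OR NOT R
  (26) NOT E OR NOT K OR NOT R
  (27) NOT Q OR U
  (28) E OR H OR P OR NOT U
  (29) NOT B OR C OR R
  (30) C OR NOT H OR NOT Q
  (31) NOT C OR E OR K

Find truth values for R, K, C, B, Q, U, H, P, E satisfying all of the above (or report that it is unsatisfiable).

R: True, K: True, C: False, B: False, Q: False, U: False, H: False, P: False, E: False

Unit clause (NOT U) forces U = False.
In (NOT Q OR U) only NOT Q is left, so Q = False.
In (K OR U) only K is left, so K = True.
In (NOT H OR U) only NOT H is left, so H = False.
In (NOT C OR H) only NOT C is left, so C = False.
In (NOT B OR C) only NOT B is left, so B = False.
In (NOT E OR H) only NOT E is left, so E = False.
In (E OR NOT P OR U) only NOT P is left, so P = False.
Set R = True.
All clauses satisfied.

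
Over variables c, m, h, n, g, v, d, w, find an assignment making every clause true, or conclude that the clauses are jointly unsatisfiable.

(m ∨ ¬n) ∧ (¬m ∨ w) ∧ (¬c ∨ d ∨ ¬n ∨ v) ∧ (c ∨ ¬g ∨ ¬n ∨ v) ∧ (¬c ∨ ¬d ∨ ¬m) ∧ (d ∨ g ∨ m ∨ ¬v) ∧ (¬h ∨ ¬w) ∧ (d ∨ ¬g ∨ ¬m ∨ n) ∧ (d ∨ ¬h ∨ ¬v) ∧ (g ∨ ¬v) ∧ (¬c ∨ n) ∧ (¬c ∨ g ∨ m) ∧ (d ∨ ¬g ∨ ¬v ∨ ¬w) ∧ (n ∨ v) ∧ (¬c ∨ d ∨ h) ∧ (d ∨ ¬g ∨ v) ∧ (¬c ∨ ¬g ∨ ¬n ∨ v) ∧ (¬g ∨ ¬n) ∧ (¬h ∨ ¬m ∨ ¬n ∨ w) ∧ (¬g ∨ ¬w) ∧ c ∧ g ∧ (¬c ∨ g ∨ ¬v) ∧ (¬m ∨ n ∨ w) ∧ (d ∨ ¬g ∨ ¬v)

Unsatisfiable — no assignment works.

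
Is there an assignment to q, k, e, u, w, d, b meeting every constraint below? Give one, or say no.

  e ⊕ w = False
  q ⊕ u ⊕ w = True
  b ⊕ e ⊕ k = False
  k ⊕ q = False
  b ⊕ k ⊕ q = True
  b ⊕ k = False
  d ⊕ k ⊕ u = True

q = True, k = True, e = False, u = False, w = False, d = False, b = True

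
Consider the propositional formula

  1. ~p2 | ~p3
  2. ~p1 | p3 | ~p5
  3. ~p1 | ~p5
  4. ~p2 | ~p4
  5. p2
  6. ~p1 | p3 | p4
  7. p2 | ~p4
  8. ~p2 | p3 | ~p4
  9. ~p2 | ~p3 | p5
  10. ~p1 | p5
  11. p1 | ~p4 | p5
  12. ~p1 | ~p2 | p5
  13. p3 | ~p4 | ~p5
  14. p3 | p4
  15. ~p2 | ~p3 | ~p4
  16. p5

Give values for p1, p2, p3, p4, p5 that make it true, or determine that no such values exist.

Case p2 = True:
  (~p2 | ~p3) forces p3 = False.
  (~p2 | ~p4) forces p4 = False.
  Clause (p3 | p4) is falsified — contradiction.
Case p2 = False:
  Clause (p2) is falsified — contradiction.
Both cases fail, so the formula is unsatisfiable.

No satisfying assignment exists.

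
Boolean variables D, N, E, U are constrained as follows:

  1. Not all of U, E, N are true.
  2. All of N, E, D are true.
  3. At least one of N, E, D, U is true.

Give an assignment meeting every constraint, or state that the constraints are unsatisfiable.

D: True, N: True, E: True, U: False

  (1) {U, E, N}: 2/3 true — not all ✓
  (2) {N, E, D}: all 3 true ✓
  (3) {N, E, D, U}: 3 true — at least one ✓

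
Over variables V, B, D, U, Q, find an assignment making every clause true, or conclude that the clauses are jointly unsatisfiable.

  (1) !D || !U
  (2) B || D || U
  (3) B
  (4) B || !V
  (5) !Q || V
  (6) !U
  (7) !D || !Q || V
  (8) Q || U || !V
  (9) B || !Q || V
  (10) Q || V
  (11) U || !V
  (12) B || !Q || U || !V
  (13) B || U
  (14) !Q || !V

UNSATISFIABLE

Case B = True:
  (!U) forces U = False.
  (U || !V) forces V = False.
  (!Q || V) forces Q = False.
  Clause (Q || V) is falsified — contradiction.
Case B = False:
  Clause (B) is falsified — contradiction.
Both cases fail, so the formula is unsatisfiable.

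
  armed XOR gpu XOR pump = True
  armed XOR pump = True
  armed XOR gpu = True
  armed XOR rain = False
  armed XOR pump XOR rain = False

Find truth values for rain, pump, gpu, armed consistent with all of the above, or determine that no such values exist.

rain=T; pump=F; gpu=F; armed=T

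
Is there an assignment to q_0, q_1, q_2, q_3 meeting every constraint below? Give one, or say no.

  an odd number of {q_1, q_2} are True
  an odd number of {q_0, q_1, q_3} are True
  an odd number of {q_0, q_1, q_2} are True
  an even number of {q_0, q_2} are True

q_0 = False, q_1 = True, q_2 = False, q_3 = False

{q_1, q_2}: 1 true → odd ✓
{q_0, q_1, q_3}: 1 true → odd ✓
{q_0, q_1, q_2}: 1 true → odd ✓
{q_0, q_2}: 0 true → even ✓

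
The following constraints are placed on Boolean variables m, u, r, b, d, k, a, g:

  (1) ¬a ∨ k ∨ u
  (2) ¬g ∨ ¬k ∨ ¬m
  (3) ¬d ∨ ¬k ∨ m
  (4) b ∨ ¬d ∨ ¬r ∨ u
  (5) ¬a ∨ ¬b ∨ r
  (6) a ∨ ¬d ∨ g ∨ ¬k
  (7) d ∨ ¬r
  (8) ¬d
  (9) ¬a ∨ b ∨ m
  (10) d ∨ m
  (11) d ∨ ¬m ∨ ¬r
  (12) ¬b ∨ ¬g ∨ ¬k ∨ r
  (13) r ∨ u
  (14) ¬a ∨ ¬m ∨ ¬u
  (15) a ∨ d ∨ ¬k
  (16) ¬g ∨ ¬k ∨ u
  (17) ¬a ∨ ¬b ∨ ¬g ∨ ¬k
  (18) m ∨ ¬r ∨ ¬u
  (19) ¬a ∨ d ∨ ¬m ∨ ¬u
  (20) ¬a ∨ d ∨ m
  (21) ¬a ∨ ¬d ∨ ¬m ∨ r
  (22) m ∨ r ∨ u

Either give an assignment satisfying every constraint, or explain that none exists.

Unit clause (¬d) forces d = False.
In (d ∨ m) only m is left, so m = True.
In (d ∨ ¬m ∨ ¬r) only ¬r is left, so r = False.
In (r ∨ u) only u is left, so u = True.
In (¬a ∨ ¬m ∨ ¬u) only ¬a is left, so a = False.
In (a ∨ d ∨ ¬k) only ¬k is left, so k = False.
Set b = False.
Set g = False.
All clauses satisfied.

m: True, u: True, r: False, b: False, d: False, k: False, a: False, g: False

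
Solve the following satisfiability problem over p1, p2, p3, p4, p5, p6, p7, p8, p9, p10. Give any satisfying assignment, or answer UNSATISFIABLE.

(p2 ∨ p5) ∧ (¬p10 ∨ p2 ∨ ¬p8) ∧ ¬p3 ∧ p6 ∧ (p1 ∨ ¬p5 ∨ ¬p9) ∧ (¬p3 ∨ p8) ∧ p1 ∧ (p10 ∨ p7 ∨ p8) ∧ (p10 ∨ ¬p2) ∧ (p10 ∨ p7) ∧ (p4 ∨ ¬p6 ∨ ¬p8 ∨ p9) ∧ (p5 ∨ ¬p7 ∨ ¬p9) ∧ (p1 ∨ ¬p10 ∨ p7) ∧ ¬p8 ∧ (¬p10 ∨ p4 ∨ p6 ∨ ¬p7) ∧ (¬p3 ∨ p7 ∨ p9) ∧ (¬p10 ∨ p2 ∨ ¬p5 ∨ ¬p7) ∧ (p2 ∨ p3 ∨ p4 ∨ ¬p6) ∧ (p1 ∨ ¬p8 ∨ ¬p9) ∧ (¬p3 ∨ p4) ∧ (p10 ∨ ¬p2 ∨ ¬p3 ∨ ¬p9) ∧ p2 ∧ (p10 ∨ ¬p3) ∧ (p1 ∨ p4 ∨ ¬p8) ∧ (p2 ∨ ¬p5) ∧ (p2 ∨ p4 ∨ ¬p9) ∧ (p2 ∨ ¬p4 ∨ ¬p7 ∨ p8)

p1 = True, p2 = True, p3 = False, p4 = True, p5 = True, p6 = True, p7 = True, p8 = False, p9 = True, p10 = True

Unit clause (¬p3) forces p3 = False.
Unit clause (p6) forces p6 = True.
Unit clause (p1) forces p1 = True.
Unit clause (¬p8) forces p8 = False.
Unit clause (p2) forces p2 = True.
In (p10 ∨ ¬p2) only p10 is left, so p10 = True.
Set p4 = True.
Set p5 = True.
Set p7 = True.
Set p9 = True.
All clauses satisfied.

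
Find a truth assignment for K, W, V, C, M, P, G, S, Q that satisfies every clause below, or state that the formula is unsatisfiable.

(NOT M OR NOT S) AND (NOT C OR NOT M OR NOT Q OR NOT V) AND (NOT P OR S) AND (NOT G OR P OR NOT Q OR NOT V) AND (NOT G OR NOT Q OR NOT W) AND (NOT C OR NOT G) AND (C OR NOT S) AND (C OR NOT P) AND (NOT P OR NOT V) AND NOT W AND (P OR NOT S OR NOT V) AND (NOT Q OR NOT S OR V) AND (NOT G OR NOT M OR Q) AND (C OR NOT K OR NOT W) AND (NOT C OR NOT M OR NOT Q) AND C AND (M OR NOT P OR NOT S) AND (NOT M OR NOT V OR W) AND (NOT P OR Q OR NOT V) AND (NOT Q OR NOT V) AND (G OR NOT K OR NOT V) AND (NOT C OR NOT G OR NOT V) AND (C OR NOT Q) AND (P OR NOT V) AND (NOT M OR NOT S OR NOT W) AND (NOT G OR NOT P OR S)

K=F, W=F, V=F, C=T, M=F, P=F, G=F, S=T, Q=F

Unit clause (NOT W) forces W = False.
Unit clause (C) forces C = True.
In (NOT C OR NOT G) only NOT G is left, so G = False.
Set K = False.
Try V = True:
  (NOT P OR NOT V) forces P = False.
  clause (P OR NOT V) is falsified — backtrack.
So V = False.
Set M = False.
Set P = False.
Set S = True.
  then (NOT Q OR NOT S OR V) forces Q = False.
All clauses satisfied.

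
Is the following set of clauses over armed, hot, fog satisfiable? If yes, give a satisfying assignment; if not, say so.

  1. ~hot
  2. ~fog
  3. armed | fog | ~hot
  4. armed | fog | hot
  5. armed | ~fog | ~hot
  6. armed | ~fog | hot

Unit clause (~hot) forces hot = False.
Unit clause (~fog) forces fog = False.
In (armed | fog | hot) only armed is left, so armed = True.
All clauses satisfied.

armed = True, hot = False, fog = False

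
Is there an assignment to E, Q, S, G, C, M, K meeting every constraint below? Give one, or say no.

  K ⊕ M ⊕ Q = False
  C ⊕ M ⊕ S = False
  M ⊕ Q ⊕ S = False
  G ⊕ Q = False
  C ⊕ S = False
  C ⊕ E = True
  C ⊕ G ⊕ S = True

E = False, Q = True, S = True, G = True, C = True, M = False, K = True

K ⊕ M ⊕ Q = T ⊕ F ⊕ T = False ✓
C ⊕ M ⊕ S = T ⊕ F ⊕ T = False ✓
M ⊕ Q ⊕ S = F ⊕ T ⊕ T = False ✓
G ⊕ Q = T ⊕ T = False ✓
C ⊕ S = T ⊕ T = False ✓
C ⊕ E = T ⊕ F = True ✓
C ⊕ G ⊕ S = T ⊕ T ⊕ T = True ✓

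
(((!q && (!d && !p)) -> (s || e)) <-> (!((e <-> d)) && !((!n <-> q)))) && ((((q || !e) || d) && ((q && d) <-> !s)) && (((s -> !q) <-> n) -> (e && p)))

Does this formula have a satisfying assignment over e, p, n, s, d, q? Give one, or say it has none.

e: True, p: False, n: True, s: True, d: False, q: True

  ((!q && (!d && !p)) -> (s || e)) <-> (!((e <-> d)) && !((!n <-> q))) = True
    (!q && (!d && !p)) -> (s || e) = True
      !q && (!d && !p) = False
        !q = False
        !d && !p = True
          !d = True
          !p = True
      s || e = True
    !((e <-> d)) && !((!n <-> q)) = True
      !((e <-> d)) = True
        e <-> d = False
      !((!n <-> q)) = True
        !n <-> q = False
          !n = False
  (((q || !e) || d) && ((q && d) <-> !s)) && (((s -> !q) <-> n) -> (e && p)) = True
    ((q || !e) || d) && ((q && d) <-> !s) = True
      (q || !e) || d = True
        q || !e = True
          !e = False
      (q && d) <-> !s = True
        q && d = False
        !s = False
    ((s -> !q) <-> n) -> (e && p) = True
      (s -> !q) <-> n = False
        s -> !q = False
          !q = False
      e && p = False
Both conjuncts True, so the formula holds.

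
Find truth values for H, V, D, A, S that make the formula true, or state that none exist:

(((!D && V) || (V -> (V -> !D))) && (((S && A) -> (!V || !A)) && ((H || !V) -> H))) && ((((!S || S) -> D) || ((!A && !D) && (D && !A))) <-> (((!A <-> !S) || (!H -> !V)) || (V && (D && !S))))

H=T, V=F, D=T, A=F, S=F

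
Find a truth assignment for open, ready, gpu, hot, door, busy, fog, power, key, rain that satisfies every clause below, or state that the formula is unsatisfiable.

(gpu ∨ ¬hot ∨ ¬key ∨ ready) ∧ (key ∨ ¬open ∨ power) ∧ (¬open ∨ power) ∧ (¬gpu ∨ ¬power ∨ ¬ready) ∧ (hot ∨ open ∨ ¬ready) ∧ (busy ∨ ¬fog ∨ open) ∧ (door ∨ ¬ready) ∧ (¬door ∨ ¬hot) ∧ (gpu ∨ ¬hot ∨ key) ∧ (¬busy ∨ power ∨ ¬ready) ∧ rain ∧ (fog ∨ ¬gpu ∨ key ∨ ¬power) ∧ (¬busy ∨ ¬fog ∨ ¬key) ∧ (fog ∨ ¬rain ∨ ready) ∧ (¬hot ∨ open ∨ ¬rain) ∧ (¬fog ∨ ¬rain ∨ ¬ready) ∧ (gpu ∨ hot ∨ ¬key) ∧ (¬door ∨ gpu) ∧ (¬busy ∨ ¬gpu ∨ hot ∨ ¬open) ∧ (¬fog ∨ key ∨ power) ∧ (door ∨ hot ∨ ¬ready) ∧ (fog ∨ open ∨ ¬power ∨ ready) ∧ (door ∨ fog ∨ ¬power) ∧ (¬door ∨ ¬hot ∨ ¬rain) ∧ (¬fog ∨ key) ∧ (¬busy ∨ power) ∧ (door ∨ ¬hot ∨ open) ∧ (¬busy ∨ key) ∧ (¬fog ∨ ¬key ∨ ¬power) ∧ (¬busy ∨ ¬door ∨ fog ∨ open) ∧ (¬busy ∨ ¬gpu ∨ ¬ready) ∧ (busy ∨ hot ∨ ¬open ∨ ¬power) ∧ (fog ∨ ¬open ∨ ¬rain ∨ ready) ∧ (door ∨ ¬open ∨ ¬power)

Case ready = True:
  (door ∨ ¬ready) forces door = True.
  (¬door ∨ ¬hot) forces hot = False.
  (hot ∨ open ∨ ¬ready) forces open = True.
  (¬open ∨ power) forces power = True.
  (¬gpu ∨ ¬power ∨ ¬ready) forces gpu = False.
  Clause (¬door ∨ gpu) is falsified — contradiction.
Case ready = False:
  (rain) forces rain = True.
  (fog ∨ ¬rain ∨ ready) forces fog = True.
  (¬fog ∨ key) forces key = True.
  (¬busy ∨ ¬fog ∨ ¬key) forces busy = False.
  (busy ∨ ¬fog ∨ open) forces open = True.
  (¬open ∨ power) forces power = True.
  Clause (¬fog ∨ ¬key ∨ ¬power) is falsified — contradiction.
Both cases fail, so the formula is unsatisfiable.

UNSATISFIABLE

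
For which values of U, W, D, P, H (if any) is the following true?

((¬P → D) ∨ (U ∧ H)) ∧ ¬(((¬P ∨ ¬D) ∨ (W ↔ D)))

U = True, W = False, D = True, P = True, H = True

  (¬P → D) ∨ (U ∧ H) = True
    ¬P → D = True
      ¬P = False
    U ∧ H = True
  ¬(((¬P ∨ ¬D) ∨ (W ↔ D))) = True
    (¬P ∨ ¬D) ∨ (W ↔ D) = False
      ¬P ∨ ¬D = False
        ¬P = False
        ¬D = False
      W ↔ D = False
Both conjuncts True, so the formula holds.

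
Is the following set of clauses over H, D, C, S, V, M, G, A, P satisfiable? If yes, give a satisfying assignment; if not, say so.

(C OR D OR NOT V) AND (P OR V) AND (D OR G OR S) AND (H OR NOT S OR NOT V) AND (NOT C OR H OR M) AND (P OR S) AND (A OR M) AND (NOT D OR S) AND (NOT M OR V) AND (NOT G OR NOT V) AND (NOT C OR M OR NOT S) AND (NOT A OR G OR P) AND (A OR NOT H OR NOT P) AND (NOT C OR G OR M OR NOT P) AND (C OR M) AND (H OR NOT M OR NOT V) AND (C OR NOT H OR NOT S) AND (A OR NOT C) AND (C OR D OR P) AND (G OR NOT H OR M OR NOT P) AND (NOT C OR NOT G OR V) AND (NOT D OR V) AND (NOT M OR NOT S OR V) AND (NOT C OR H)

H = True, D = True, C = True, S = True, V = True, M = True, G = False, A = True, P = True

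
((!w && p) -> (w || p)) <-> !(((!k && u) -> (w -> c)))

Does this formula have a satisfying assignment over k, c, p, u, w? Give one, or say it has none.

k: False; c: False; p: False; u: True; w: True

  ((!w && p) -> (w || p)) <-> !(((!k && u) -> (w -> c))) = True
    (!w && p) -> (w || p) = True
      !w && p = False
        !w = False
      w || p = True
    !(((!k && u) -> (w -> c))) = True
      (!k && u) -> (w -> c) = False
        !k && u = True
          !k = True
        w -> c = False
The formula evaluates to True.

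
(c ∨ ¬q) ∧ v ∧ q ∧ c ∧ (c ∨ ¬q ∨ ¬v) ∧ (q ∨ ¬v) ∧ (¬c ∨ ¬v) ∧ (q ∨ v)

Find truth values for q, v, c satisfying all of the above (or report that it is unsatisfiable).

No satisfying assignment exists.

Case c = True:
  (v) forces v = True.
  Clause (¬c ∨ ¬v) is falsified — contradiction.
Case c = False:
  Clause (c) is falsified — contradiction.
Both cases fail, so the formula is unsatisfiable.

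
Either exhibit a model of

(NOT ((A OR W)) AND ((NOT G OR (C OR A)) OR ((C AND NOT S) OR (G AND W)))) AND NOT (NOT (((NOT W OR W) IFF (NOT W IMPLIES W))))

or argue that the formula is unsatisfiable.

Case W = True: the conjunct NOT ((A OR W)) becomes NOT ((A OR True)) = False.
Case W = False: the conjunct NOT (NOT (((NOT W OR W) IFF (NOT W IMPLIES W)))) becomes NOT (NOT False) = False.
Both cases fail — unsatisfiable.

The formula is unsatisfiable.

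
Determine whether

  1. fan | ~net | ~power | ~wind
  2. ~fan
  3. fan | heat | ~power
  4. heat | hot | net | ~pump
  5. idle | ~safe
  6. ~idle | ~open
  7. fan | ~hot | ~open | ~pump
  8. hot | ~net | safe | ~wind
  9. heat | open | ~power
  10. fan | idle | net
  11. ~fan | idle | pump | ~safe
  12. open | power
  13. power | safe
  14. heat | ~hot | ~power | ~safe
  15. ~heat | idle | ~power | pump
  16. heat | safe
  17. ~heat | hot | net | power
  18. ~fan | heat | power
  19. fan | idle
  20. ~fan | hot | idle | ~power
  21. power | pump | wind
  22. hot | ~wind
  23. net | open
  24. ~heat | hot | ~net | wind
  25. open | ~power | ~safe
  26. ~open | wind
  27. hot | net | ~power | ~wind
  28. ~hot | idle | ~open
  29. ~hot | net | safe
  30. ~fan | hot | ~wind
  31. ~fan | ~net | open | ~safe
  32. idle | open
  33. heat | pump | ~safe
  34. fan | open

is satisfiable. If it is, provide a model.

Case fan = True:
  Clause (~fan) is falsified — contradiction.
Case fan = False:
  (fan | idle) forces idle = True.
  (~idle | ~open) forces open = False.
  Clause (fan | open) is falsified — contradiction.
Both cases fail, so the formula is unsatisfiable.

The formula is unsatisfiable.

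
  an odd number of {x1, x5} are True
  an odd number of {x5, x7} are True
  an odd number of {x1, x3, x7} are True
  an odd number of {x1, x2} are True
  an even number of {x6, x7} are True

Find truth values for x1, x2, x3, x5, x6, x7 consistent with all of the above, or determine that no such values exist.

x1 = True, x2 = False, x3 = True, x5 = False, x6 = True, x7 = True

{x1, x5}: 1 true → odd ✓
{x5, x7}: 1 true → odd ✓
{x1, x3, x7}: 3 true → odd ✓
{x1, x2}: 1 true → odd ✓
{x6, x7}: 2 true → even ✓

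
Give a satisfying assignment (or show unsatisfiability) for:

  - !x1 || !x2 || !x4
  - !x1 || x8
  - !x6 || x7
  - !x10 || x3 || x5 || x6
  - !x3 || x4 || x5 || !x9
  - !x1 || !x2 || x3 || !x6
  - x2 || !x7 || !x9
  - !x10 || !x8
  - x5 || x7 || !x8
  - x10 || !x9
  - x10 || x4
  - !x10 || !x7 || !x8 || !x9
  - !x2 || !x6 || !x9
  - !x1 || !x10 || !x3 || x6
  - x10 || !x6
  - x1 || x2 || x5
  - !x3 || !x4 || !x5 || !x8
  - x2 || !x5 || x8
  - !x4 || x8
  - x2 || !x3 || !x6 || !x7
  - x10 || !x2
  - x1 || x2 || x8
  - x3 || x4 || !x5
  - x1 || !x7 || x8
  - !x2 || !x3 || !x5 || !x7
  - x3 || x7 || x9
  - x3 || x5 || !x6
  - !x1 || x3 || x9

x1=F; x2=F; x3=F; x4=T; x5=T; x6=F; x7=T; x8=T; x9=F; x10=F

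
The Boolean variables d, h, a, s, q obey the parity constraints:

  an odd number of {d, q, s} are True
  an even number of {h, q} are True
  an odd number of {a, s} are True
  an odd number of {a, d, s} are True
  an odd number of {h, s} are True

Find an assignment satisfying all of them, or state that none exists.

d = False, h = False, a = False, s = True, q = False

{d, q, s}: 1 true → odd ✓
{h, q}: 0 true → even ✓
{a, s}: 1 true → odd ✓
{a, d, s}: 1 true → odd ✓
{h, s}: 1 true → odd ✓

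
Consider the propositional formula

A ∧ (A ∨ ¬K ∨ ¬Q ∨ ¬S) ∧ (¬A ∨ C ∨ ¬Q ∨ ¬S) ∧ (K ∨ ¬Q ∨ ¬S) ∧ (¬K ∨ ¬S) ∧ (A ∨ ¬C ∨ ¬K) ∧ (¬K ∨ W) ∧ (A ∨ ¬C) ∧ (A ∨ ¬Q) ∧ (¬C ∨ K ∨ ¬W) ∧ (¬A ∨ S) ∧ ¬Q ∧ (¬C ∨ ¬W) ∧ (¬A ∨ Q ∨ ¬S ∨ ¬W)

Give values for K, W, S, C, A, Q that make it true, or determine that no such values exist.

Unit clause (A) forces A = True.
In (¬A ∨ S) only S is left, so S = True.
Unit clause (¬Q) forces Q = False.
In (¬A ∨ Q ∨ ¬S ∨ ¬W) only ¬W is left, so W = False.
In (¬K ∨ ¬S) only ¬K is left, so K = False.
Set C = False.
All clauses satisfied.

K: False, W: False, S: True, C: False, A: True, Q: False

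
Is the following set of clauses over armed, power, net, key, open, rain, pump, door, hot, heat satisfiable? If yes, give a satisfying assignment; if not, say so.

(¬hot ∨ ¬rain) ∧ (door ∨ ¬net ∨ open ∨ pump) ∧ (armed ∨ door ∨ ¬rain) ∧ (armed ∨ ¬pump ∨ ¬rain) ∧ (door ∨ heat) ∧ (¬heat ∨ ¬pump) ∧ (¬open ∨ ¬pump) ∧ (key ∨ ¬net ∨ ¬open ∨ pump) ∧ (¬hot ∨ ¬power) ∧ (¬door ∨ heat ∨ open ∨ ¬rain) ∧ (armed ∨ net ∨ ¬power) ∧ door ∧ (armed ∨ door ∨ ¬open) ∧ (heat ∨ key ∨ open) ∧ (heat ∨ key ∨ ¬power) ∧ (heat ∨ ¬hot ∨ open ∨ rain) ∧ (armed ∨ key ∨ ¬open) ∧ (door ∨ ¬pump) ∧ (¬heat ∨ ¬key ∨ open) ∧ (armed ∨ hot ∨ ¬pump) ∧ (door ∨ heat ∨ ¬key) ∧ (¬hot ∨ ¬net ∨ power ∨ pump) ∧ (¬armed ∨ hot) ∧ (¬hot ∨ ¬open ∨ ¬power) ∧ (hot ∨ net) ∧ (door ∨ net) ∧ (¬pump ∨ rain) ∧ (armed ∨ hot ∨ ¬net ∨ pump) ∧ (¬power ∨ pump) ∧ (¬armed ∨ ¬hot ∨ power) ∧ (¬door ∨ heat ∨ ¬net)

Unit clause (door) forces door = True.
Try armed = True:
  (¬armed ∨ hot) forces hot = True.
  (¬hot ∨ ¬rain) forces rain = False.
  (¬hot ∨ ¬power) forces power = False.
  clause (¬armed ∨ ¬hot ∨ power) is falsified — backtrack.
So armed = False.
Try power = True:
  (¬hot ∨ ¬power) forces hot = False.
  (armed ∨ net ∨ ¬power) forces net = True.
  (armed ∨ hot ∨ ¬pump) forces pump = False.
  clause (armed ∨ hot ∨ ¬net ∨ pump) is falsified — backtrack.
So power = False.
Try net = True:
  (¬door ∨ heat ∨ ¬net) forces heat = True.
  (¬heat ∨ ¬pump) forces pump = False.
  (¬hot ∨ ¬net ∨ power ∨ pump) forces hot = False.
  clause (armed ∨ hot ∨ ¬net ∨ pump) is falsified — backtrack.
So net = False.
  then (hot ∨ net) forces hot = True.
  then (¬hot ∨ ¬rain) forces rain = False.
  then (¬pump ∨ rain) forces pump = False.
Set key = True.
Set open = True.
Set heat = False.
All clauses satisfied.

armed: False, power: False, net: False, key: True, open: True, rain: False, pump: False, door: True, hot: True, heat: False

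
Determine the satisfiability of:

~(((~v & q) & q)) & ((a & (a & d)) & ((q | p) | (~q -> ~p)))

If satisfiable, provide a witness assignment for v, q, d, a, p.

v = True; q = False; d = True; a = True; p = False

  ~(((~v & q) & q)) = True
    (~v & q) & q = False
      ~v & q = False
        ~v = False
  (a & (a & d)) & ((q | p) | (~q -> ~p)) = True
    a & (a & d) = True
      a & d = True
    (q | p) | (~q -> ~p) = True
      q | p = False
      ~q -> ~p = True
        ~q = True
        ~p = True
Both conjuncts True, so the formula holds.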